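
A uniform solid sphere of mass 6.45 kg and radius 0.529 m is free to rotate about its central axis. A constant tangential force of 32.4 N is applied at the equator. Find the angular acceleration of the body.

I = (2/5)MR² = (2/5)(6.45)(0.529)² = 0.7220 kg·m².
τ = F R = (32.4)(0.529) = 17.14 N·m.
Newton's second law for rotation, τ = Iα, gives α = τ/I = 17.14/0.7220 = 23.74 rad/s².

α ≈ 23.7 rad/s²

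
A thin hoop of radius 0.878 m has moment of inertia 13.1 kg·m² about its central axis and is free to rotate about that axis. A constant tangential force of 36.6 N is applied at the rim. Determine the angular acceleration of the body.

τ = F R = (36.6)(0.878) = 32.13 N·m.
Newton's second law for rotation, τ = Iα, gives α = τ/I = 32.13/13.10 = 2.453 rad/s².

α ≈ 2.45 rad/s²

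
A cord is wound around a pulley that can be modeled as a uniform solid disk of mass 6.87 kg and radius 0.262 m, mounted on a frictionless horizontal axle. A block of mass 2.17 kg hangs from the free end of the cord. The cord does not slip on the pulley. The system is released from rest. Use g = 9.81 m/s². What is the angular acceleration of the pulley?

α ≈ 14.5 rad/s²

I = ½MR² = (1/2)(6.87)(0.262)² = 0.2358 kg·m².
Block: mg − T = ma. Pulley: TR = Iα. No-slip: a = αR, so T = (I/R²)a = 3.435·a.
Then mg = (m + 3.435)a, so a = (2.17)(9.81)/(2.17 + 3.435) = 3.798 m/s².
α = a/R = 3.798/0.262 = 14.50 rad/s².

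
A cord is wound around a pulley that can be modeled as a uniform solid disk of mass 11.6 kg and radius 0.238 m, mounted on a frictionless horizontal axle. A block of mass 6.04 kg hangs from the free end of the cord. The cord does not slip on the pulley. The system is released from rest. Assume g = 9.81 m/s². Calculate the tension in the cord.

I = ½MR² = (1/2)(11.6)(0.238)² = 0.3285 kg·m².
Block: mg − T = ma. Pulley: TR = Iα. No-slip: a = αR, so T = (I/R²)a = 5.800·a.
Then mg = (m + 5.800)a, so a = (6.04)(9.81)/(6.04 + 5.800) = 5.004 m/s².
T = 5.800·a = 29.03 N.

T ≈ 29.0 N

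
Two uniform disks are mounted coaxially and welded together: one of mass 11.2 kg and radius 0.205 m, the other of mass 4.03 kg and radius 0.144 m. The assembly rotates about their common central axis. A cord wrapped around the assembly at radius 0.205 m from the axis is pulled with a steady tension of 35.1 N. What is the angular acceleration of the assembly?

α ≈ 26.0 rad/s²

I = ½M₁R₁² + ½M₂R₂² = ½(11.2)(0.205)² + ½(4.03)(0.144)² = 0.2771 kg·m².
τ = F r = (35.1)(0.205) = 7.196 N·m.
α = τ/I = 7.196/0.2771 = 25.97 rad/s².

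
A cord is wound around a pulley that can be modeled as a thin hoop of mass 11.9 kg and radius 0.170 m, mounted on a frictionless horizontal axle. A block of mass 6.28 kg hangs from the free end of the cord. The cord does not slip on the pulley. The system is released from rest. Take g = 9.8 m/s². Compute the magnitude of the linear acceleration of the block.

a ≈ 3.39 m/s²

I = MR² = (11.9)(0.170)² = 0.3439 kg·m².
Block: mg − T = ma. Pulley: TR = Iα. No-slip: a = αR, so T = (I/R²)a = 11.90·a.
Then mg = (m + 11.90)a, so a = (6.28)(9.8)/(6.28 + 11.90) = 3.385 m/s².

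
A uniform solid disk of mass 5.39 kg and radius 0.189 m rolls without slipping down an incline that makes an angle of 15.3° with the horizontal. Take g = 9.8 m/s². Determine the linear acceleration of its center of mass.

Translation along the incline: Mg sinθ − f = Ma.
Rotation about the center: fR = Iα with I = ½MR². No-slip gives a = αR, so f = (I/R²)a = (1/2)M a.
Substituting: Mg sinθ = (1 + 0.5000)Ma, so a = g sinθ/(1 + 0.5000) = (9.8) sin 15.3° / 1.500 = 1.724 m/s².

a ≈ 1.72 m/s²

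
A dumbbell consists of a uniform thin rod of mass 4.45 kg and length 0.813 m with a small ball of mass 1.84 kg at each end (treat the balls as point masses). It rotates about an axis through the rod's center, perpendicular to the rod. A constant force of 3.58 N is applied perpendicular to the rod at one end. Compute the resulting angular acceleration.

α ≈ 1.71 rad/s²

I_rod = (1/12)ML² = (1/12)(4.45)(0.813)² = 0.2451 kg·m².
I_balls = 2·m·(L/2)² = 2(1.84)(0.4065)² = 0.6081 kg·m².
Total I = 0.8532 kg·m².
τ = F·(L/2) = (3.58)(0.406) = 1.455 N·m.
α = τ/I = 1.455/0.8532 = 1.706 rad/s².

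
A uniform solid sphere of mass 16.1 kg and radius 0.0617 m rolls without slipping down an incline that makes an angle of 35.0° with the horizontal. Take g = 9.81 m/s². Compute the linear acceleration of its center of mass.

Translation along the incline: Mg sinθ − f = Ma.
Rotation about the center: fR = Iα with I = (2/5)MR². No-slip gives a = αR, so f = (I/R²)a = (2/5)M a.
Substituting: Mg sinθ = (1 + 0.4000)Ma, so a = g sinθ/(1 + 0.4000) = (9.81) sin 35.0° / 1.400 = 4.019 m/s².

a ≈ 4.02 m/s²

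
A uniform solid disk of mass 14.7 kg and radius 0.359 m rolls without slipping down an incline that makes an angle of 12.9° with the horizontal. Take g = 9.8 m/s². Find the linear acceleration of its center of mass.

a ≈ 1.46 m/s²

Translation along the incline: Mg sinθ − f = Ma.
Rotation about the center: fR = Iα with I = ½MR². No-slip gives a = αR, so f = (I/R²)a = (1/2)M a.
Substituting: Mg sinθ = (1 + 0.5000)Ma, so a = g sinθ/(1 + 0.5000) = (9.8) sin 12.9° / 1.500 = 1.459 m/s².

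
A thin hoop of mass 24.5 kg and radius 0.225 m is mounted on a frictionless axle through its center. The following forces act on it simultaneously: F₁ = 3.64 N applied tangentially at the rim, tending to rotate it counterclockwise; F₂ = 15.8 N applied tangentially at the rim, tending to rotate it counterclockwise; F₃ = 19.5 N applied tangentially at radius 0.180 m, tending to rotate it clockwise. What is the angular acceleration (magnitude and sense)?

I = MR² = (24.5)(0.225)² = 1.240 kg·m².
Taking counterclockwise as positive: τ₁ = +(3.64)(0.225) = +0.8190 N·m; τ₂ = +(15.8)(0.225) = +3.555 N·m; τ₃ = −(19.5)(0.180) = −3.510 N·m.
Net torque τ = 0.8640 N·m.
α = τ/I = 0.8640/1.240 = 0.6966 rad/s².

α ≈ 0.697 rad/s², counterclockwise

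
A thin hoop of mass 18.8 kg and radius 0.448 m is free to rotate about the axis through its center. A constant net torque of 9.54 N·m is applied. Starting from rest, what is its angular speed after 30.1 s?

I = MR² = (18.8)(0.448)² = 3.773 kg·m².
α = τ/I = 9.54/3.773 = 2.528 rad/s².
ω = ω₀ + αt = 0 + (2.528)(30.1) = 76.10 rad/s.

ω ≈ 76.1 rad/s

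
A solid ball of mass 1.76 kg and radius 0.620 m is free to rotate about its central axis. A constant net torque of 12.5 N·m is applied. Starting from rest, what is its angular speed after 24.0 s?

ω ≈ 1110 rad/s

I = (2/5)MR² = (2/5)(1.76)(0.620)² = 0.2706 kg·m².
α = τ/I = 12.5/0.2706 = 46.19 rad/s².
ω = ω₀ + αt = 0 + (46.19)(24.0) = 1109 rad/s.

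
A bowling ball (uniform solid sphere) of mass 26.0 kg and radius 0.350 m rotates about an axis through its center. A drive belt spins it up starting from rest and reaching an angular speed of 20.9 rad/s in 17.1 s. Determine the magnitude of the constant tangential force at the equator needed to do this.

I = (2/5)MR² = (2/5)(26.0)(0.350)² = 1.274 kg·m².
α = Δω/Δt = (20.9 − 0)/17.1 = 1.222 rad/s².
The required torque is τ = Iα = (1.274)(1.222) = 1.557 N·m.
A tangential force at the equator gives τ = FR, so F = τ/R = 1.557/0.350 = 4.449 N.

F ≈ 4.45 N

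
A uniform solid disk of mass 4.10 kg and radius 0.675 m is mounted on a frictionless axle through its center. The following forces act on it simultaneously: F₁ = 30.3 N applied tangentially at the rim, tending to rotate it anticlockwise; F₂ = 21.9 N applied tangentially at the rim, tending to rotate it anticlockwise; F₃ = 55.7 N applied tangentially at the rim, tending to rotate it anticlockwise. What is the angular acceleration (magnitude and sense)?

I = ½MR² = (1/2)(4.10)(0.675)² = 0.9340 kg·m².
Taking anticlockwise as positive: τ₁ = +(30.3)(0.675) = +20.45 N·m; τ₂ = +(21.9)(0.675) = +14.78 N·m; τ₃ = +(55.7)(0.675) = +37.60 N·m.
Net torque τ = 72.83 N·m.
α = τ/I = 72.83/0.9340 = 77.98 rad/s².

α ≈ 78.0 rad/s², anticlockwise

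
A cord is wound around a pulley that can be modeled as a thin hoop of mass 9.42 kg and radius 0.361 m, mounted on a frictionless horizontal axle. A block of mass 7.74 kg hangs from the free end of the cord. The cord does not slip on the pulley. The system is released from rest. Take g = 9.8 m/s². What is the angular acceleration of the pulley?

α ≈ 12.2 rad/s²

I = MR² = (9.42)(0.361)² = 1.228 kg·m².
Block: mg − T = ma. Pulley: TR = Iα. No-slip: a = αR, so T = (I/R²)a = 9.420·a.
Then mg = (m + 9.420)a, so a = (7.74)(9.8)/(7.74 + 9.420) = 4.420 m/s².
α = a/R = 4.420/0.361 = 12.24 rad/s².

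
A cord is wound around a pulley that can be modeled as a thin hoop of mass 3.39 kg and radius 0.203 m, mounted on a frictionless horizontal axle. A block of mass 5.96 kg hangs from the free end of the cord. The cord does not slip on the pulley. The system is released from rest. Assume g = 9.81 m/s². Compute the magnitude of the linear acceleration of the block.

I = MR² = (3.39)(0.203)² = 0.1397 kg·m².
Block: mg − T = ma. Pulley: TR = Iα. No-slip: a = αR, so T = (I/R²)a = 3.390·a.
Then mg = (m + 3.390)a, so a = (5.96)(9.81)/(5.96 + 3.390) = 6.253 m/s².

a ≈ 6.25 m/s²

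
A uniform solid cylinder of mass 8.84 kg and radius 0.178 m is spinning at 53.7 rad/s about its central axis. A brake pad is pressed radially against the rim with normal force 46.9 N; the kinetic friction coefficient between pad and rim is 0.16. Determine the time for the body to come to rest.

I = ½MR² = (1/2)(8.84)(0.178)² = 0.1400 kg·m².
Friction force f = μN = (0.16)(46.9) = 7.504 N at the rim; torque magnitude τ = fR = 1.336 N·m, opposing ω.
|α| = τ/I = 1.336/0.1400 = 9.538 rad/s² (deceleration).
0 = ω₀ − |α|t ⇒ t = ω₀/|α| = 53.7/9.538 = 5.630 s.

t ≈ 5.63 s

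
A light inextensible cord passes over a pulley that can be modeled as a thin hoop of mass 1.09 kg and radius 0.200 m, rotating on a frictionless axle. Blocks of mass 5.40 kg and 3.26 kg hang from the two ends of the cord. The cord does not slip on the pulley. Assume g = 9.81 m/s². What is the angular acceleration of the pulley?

α ≈ 10.8 rad/s²

I = MR² = (1.09)(0.200)² = 0.04360 kg·m².
Heavier block: m₁g − T₁ = m₁a. Lighter block: T₂ − m₂g = m₂a.
Pulley: (T₁ − T₂)R = Iα = I(a/R), so T₁ − T₂ = (I/R²)a = 1·M_p a = 1.090·a.
Adding the three: (m₁ − m₂)g = (m₁ + m₂ + 1.090)a, so a = (5.40 − 3.26)(9.81)/(5.40 + 3.26 + 1.090) = 2.153 m/s².
α = a/R = 2.153/0.200 = 10.77 rad/s².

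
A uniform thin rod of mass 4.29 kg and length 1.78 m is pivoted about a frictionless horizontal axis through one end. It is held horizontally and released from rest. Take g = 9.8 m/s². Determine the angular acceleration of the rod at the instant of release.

About the pivot, I = (1/3)ML² = (1/3)(4.29)(1.78)² = 4.531 kg·m².
The weight acts at the center, a distance L/2 = 0.8900 m from the pivot; τ = Mg(L/2) = 37.42 N·m.
α = τ/I = 37.42/4.531 = 8.258 rad/s².

α ≈ 8.26 rad/s²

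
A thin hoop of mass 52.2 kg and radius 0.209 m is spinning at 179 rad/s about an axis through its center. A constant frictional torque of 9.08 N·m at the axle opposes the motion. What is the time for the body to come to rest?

t ≈ 45.0 s

I = MR² = (52.2)(0.209)² = 2.280 kg·m².
The net torque has magnitude 9.08 N·m, opposing ω.
|α| = τ/I = 9.080/2.280 = 3.982 rad/s² (deceleration).
0 = ω₀ − |α|t ⇒ t = ω₀/|α| = 179/3.982 = 44.95 s.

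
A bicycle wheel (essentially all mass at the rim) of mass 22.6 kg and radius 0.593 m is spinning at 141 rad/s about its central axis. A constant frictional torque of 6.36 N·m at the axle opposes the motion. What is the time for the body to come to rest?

t ≈ 176 s

I = MR² = (22.6)(0.593)² = 7.947 kg·m².
The net torque has magnitude 6.36 N·m, opposing ω.
|α| = τ/I = 6.360/7.947 = 0.8003 rad/s² (deceleration).
0 = ω₀ − |α|t ⇒ t = ω₀/|α| = 141/0.8003 = 176.2 s.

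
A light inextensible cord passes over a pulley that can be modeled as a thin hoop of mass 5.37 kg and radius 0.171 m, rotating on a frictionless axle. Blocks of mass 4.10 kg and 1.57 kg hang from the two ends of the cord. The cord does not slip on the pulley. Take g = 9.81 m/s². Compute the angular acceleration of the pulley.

I = MR² = (5.37)(0.171)² = 0.1570 kg·m².
Heavier block: m₁g − T₁ = m₁a. Lighter block: T₂ − m₂g = m₂a.
Pulley: (T₁ − T₂)R = Iα = I(a/R), so T₁ − T₂ = (I/R²)a = 1·M_p a = 5.370·a.
Adding the three: (m₁ − m₂)g = (m₁ + m₂ + 5.370)a, so a = (4.10 − 1.57)(9.81)/(4.10 + 1.57 + 5.370) = 2.248 m/s².
α = a/R = 2.248/0.171 = 13.15 rad/s².

α ≈ 13.1 rad/s²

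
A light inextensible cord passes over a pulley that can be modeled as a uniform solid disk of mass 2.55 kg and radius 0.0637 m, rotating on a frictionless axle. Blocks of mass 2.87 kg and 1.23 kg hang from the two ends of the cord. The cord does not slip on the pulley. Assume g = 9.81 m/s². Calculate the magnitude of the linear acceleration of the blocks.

I = ½MR² = (1/2)(2.55)(0.0637)² = 0.005174 kg·m².
Heavier block: m₁g − T₁ = m₁a. Lighter block: T₂ − m₂g = m₂a.
Pulley: (T₁ − T₂)R = Iα = I(a/R), so T₁ − T₂ = (I/R²)a = (1/2)M_p a = 1.275·a.
Adding the three: (m₁ − m₂)g = (m₁ + m₂ + 1.275)a, so a = (2.87 − 1.23)(9.81)/(2.87 + 1.23 + 1.275) = 2.993 m/s².

a ≈ 2.99 m/s²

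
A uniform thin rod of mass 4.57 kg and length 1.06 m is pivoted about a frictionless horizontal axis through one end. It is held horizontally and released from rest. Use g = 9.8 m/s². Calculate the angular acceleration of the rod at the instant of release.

About the pivot, I = (1/3)ML² = (1/3)(4.57)(1.06)² = 1.712 kg·m².
The weight acts at the center, a distance L/2 = 0.5300 m from the pivot; τ = Mg(L/2) = 23.74 N·m.
α = τ/I = 23.74/1.712 = 13.87 rad/s².

α ≈ 13.9 rad/s²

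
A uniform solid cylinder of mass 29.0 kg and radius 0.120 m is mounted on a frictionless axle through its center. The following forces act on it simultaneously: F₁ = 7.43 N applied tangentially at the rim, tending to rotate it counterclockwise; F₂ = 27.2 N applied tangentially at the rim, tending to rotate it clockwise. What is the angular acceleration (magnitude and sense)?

α ≈ 11.4 rad/s², clockwise

I = ½MR² = (1/2)(29.0)(0.120)² = 0.2088 kg·m².
Taking counterclockwise as positive: τ₁ = +(7.43)(0.120) = +0.8916 N·m; τ₂ = −(27.2)(0.120) = −3.264 N·m.
Net torque τ = -2.372 N·m.
α = τ/I = -2.372/0.2088 = -11.36 rad/s².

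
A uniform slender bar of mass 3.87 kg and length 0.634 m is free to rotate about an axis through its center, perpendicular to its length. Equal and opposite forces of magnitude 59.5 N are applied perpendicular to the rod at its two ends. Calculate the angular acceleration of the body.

I = (1/12)ML² = (1/12)(3.87)(0.634)² = 0.1296 kg·m².
The couple gives τ = F·(L/2) + F·(L/2) = F L = (59.5)(0.634) = 37.72 N·m.
Newton's second law for rotation, τ = Iα, gives α = τ/I = 37.72/0.1296 = 291.0 rad/s².

α ≈ 291 rad/s²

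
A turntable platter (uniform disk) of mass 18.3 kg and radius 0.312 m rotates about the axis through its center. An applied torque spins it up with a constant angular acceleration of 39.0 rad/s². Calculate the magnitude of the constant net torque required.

τ ≈ 34.7 N·m

I = ½MR² = (1/2)(18.3)(0.312)² = 0.8907 kg·m².
τ = Iα = (0.8907)(39.00) = 34.74 N·m.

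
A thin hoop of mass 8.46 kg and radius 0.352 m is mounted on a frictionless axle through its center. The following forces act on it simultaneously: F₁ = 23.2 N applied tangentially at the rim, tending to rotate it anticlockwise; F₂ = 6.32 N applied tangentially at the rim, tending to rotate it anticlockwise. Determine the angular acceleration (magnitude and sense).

α ≈ 9.91 rad/s², anticlockwise

I = MR² = (8.46)(0.352)² = 1.048 kg·m².
Taking anticlockwise as positive: τ₁ = +(23.2)(0.352) = +8.166 N·m; τ₂ = +(6.32)(0.352) = +2.225 N·m.
Net torque τ = 10.39 N·m.
α = τ/I = 10.39/1.048 = 9.913 rad/s².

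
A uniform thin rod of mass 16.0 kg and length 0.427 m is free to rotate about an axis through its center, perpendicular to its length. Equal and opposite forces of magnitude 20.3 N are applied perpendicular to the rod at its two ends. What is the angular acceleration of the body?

I = (1/12)ML² = (1/12)(16.0)(0.427)² = 0.2431 kg·m².
The couple gives τ = F·(L/2) + F·(L/2) = F L = (20.3)(0.427) = 8.668 N·m.
Newton's second law for rotation, τ = Iα, gives α = τ/I = 8.668/0.2431 = 35.66 rad/s².

α ≈ 35.7 rad/s²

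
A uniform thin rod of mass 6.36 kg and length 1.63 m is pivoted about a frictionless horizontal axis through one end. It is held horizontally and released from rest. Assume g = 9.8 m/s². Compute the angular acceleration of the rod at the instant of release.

α ≈ 9.02 rad/s²

About the pivot, I = (1/3)ML² = (1/3)(6.36)(1.63)² = 5.633 kg·m².
The weight acts at the center, a distance L/2 = 0.8150 m from the pivot; τ = Mg(L/2) = 50.80 N·m.
α = τ/I = 50.80/5.633 = 9.018 rad/s².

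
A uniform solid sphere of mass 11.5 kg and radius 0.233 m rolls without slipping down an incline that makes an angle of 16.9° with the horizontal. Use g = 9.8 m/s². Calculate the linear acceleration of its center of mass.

a ≈ 2.03 m/s²

Translation along the incline: Mg sinθ − f = Ma.
Rotation about the center: fR = Iα with I = (2/5)MR². No-slip gives a = αR, so f = (I/R²)a = (2/5)M a.
Substituting: Mg sinθ = (1 + 0.4000)Ma, so a = g sinθ/(1 + 0.4000) = (9.8) sin 16.9° / 1.400 = 2.035 m/s².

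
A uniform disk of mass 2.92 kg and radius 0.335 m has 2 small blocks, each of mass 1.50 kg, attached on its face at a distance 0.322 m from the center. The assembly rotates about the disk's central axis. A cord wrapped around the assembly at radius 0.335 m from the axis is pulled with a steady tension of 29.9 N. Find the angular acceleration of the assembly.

α ≈ 21.1 rad/s²

I_disk = ½MR² = ½(2.92)(0.335)² = 0.1638 kg·m².
I_blocks = 2·m·r² = 2(1.50)(0.322)² = 0.3111 kg·m².
Total I = 0.4749 kg·m².
τ = F r = (29.9)(0.335) = 10.02 N·m.
α = τ/I = 10.02/0.4749 = 21.09 rad/s².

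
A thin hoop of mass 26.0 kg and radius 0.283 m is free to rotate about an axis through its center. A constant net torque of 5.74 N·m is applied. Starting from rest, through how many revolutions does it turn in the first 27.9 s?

I = MR² = (26.0)(0.283)² = 2.082 kg·m².
α = τ/I = 5.74/2.082 = 2.757 rad/s².
θ = ½αt² = ½(2.757)(27.9)² = 1073 rad.
Revolutions = θ/(2π) = 170.8.

≈ 171 revolutions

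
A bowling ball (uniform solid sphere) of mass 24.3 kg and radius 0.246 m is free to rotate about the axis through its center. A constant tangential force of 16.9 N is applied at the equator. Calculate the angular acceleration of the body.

α ≈ 7.07 rad/s²

I = (2/5)MR² = (2/5)(24.3)(0.246)² = 0.5882 kg·m².
τ = F R = (16.9)(0.246) = 4.157 N·m.
From τ = Iα: α = 4.157/0.5882 = 7.068 rad/s².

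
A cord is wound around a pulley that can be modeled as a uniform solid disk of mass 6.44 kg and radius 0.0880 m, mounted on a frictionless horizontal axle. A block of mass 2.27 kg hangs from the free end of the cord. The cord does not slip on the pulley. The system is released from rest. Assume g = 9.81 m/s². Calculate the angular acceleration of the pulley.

I = ½MR² = (1/2)(6.44)(0.0880)² = 0.02494 kg·m².
Block: mg − T = ma. Pulley: TR = Iα. No-slip: a = αR, so T = (I/R²)a = 3.220·a.
Then mg = (m + 3.220)a, so a = (2.27)(9.81)/(2.27 + 3.220) = 4.056 m/s².
α = a/R = 4.056/0.0880 = 46.09 rad/s².

α ≈ 46.1 rad/s²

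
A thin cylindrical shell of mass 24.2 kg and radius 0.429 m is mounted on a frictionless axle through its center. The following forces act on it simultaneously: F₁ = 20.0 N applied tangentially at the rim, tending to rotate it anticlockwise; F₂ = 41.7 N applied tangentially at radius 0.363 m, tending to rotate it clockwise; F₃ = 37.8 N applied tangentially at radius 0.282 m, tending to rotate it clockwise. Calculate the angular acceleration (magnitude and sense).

α ≈ 3.87 rad/s², clockwise

I = MR² = (24.2)(0.429)² = 4.454 kg·m².
Taking anticlockwise as positive: τ₁ = +(20.0)(0.429) = +8.580 N·m; τ₂ = −(41.7)(0.363) = −15.14 N·m; τ₃ = −(37.8)(0.282) = −10.66 N·m.
Net torque τ = -17.22 N·m.
α = τ/I = -17.22/4.454 = -3.866 rad/s².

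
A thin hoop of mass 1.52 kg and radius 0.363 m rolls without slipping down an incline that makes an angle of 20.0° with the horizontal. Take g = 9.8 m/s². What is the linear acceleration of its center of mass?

Translation along the incline: Mg sinθ − f = Ma.
Rotation about the center: fR = Iα with I = MR². No-slip gives a = αR, so f = (I/R²)a = M a.
Substituting: Mg sinθ = (1 + 1.000)Ma, so a = g sinθ/(1 + 1.000) = (9.8) sin 20.0° / 2.000 = 1.676 m/s².

a ≈ 1.68 m/s²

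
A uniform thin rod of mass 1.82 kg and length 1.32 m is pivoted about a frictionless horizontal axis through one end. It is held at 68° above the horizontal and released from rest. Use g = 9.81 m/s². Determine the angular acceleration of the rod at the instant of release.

α ≈ 4.18 rad/s²

About the pivot, I = (1/3)ML² = (1/3)(1.82)(1.32)² = 1.057 kg·m².
The weight acts at the center, a distance L/2 = 0.6600 m from the pivot; τ = Mg(L/2) cos 68° = 4.414 N·m.
α = τ/I = 4.414/1.057 = 4.176 rad/s².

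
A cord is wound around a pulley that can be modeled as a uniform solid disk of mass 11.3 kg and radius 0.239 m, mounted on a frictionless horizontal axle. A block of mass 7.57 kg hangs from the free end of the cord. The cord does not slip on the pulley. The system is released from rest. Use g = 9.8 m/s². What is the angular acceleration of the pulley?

α ≈ 23.5 rad/s²

I = ½MR² = (1/2)(11.3)(0.239)² = 0.3227 kg·m².
Block: mg − T = ma. Pulley: TR = Iα. No-slip: a = αR, so T = (I/R²)a = 5.650·a.
Then mg = (m + 5.650)a, so a = (7.57)(9.8)/(7.57 + 5.650) = 5.612 m/s².
α = a/R = 5.612/0.239 = 23.48 rad/s².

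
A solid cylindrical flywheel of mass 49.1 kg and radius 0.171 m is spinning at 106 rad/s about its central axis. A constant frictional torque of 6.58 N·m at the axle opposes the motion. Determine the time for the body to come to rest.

I = ½MR² = (1/2)(49.1)(0.171)² = 0.7179 kg·m².
The net torque has magnitude 6.58 N·m, opposing ω.
|α| = τ/I = 6.580/0.7179 = 9.166 rad/s² (deceleration).
0 = ω₀ − |α|t ⇒ t = ω₀/|α| = 106/9.166 = 11.56 s.

t ≈ 11.6 s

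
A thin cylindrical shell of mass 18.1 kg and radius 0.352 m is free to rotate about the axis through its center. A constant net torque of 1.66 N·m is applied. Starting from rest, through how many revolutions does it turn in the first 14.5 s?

≈ 12.4 revolutions

I = MR² = (18.1)(0.352)² = 2.243 kg·m².
α = τ/I = 1.66/2.243 = 0.7402 rad/s².
θ = ½αt² = ½(0.7402)(14.5)² = 77.81 rad.
Revolutions = θ/(2π) = 12.38.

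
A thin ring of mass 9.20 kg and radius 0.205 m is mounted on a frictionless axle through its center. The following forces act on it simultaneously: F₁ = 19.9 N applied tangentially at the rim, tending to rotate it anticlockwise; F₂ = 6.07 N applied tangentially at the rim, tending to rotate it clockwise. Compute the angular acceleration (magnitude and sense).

I = MR² = (9.20)(0.205)² = 0.3866 kg·m².
Taking anticlockwise as positive: τ₁ = +(19.9)(0.205) = +4.079 N·m; τ₂ = −(6.07)(0.205) = −1.244 N·m.
Net torque τ = 2.835 N·m.
α = τ/I = 2.835/0.3866 = 7.333 rad/s².

α ≈ 7.33 rad/s², anticlockwise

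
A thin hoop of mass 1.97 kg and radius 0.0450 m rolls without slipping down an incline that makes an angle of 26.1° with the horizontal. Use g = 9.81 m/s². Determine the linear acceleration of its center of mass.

a ≈ 2.16 m/s²

Translation along the incline: Mg sinθ − f = Ma.
Rotation about the center: fR = Iα with I = MR². No-slip gives a = αR, so f = (I/R²)a = M a.
Substituting: Mg sinθ = (1 + 1.000)Ma, so a = g sinθ/(1 + 1.000) = (9.81) sin 26.1° / 2.000 = 2.158 m/s².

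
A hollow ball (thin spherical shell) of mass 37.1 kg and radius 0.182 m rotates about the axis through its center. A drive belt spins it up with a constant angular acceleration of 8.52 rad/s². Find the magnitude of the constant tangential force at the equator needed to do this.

F ≈ 38.4 N

I = (2/3)MR² = (2/3)(37.1)(0.182)² = 0.8193 kg·m².
The required torque is τ = Iα = (0.8193)(8.520) = 6.980 N·m.
A tangential force at the equator gives τ = FR, so F = τ/R = 6.980/0.182 = 38.35 N.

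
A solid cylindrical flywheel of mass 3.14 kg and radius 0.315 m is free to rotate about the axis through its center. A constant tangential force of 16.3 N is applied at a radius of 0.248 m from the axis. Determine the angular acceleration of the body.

α ≈ 25.9 rad/s²

I = ½MR² = (1/2)(3.14)(0.315)² = 0.1558 kg·m².
τ = F·r = (16.3)(0.248) = 4.042 N·m.
From τ = Iα: α = 4.042/0.1558 = 25.95 rad/s².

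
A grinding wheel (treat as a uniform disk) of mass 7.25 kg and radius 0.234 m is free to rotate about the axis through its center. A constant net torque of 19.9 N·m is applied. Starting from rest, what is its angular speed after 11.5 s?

I = ½MR² = (1/2)(7.25)(0.234)² = 0.1985 kg·m².
α = τ/I = 19.9/0.1985 = 100.3 rad/s².
ω = ω₀ + αt = 0 + (100.3)(11.5) = 1153 rad/s.

ω ≈ 1150 rad/s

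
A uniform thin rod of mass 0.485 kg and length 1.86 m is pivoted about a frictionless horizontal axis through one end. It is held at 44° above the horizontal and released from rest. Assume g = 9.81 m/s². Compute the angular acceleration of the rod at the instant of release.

About the pivot, I = (1/3)ML² = (1/3)(0.485)(1.86)² = 0.5593 kg·m².
The weight acts at the center, a distance L/2 = 0.9300 m from the pivot; τ = Mg(L/2) cos 44° = 3.183 N·m.
α = τ/I = 3.183/0.5593 = 5.691 rad/s².

α ≈ 5.69 rad/s²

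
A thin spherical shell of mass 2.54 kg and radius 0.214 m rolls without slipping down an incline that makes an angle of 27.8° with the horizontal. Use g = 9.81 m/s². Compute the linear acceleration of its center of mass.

Translation along the incline: Mg sinθ − f = Ma.
Rotation about the center: fR = Iα with I = (2/3)MR². No-slip gives a = αR, so f = (I/R²)a = (2/3)M a.
Substituting: Mg sinθ = (1 + 0.6667)Ma, so a = g sinθ/(1 + 0.6667) = (9.81) sin 27.8° / 1.667 = 2.745 m/s².

a ≈ 2.75 m/s²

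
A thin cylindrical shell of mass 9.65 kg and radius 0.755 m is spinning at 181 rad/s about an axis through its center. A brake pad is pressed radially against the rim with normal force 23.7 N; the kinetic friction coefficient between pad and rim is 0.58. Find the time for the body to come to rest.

t ≈ 95.9 s

I = MR² = (9.65)(0.755)² = 5.501 kg·m².
Friction force f = μN = (0.58)(23.7) = 13.75 N at the rim; torque magnitude τ = fR = 10.38 N·m, opposing ω.
|α| = τ/I = 10.38/5.501 = 1.887 rad/s² (deceleration).
0 = ω₀ − |α|t ⇒ t = ω₀/|α| = 181/1.887 = 95.93 s.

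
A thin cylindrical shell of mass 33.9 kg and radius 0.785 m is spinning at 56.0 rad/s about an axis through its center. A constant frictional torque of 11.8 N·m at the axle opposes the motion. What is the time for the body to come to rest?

t ≈ 99.1 s

I = MR² = (33.9)(0.785)² = 20.89 kg·m².
The net torque has magnitude 11.8 N·m, opposing ω.
|α| = τ/I = 11.80/20.89 = 0.5649 rad/s² (deceleration).
0 = ω₀ − |α|t ⇒ t = ω₀/|α| = 56.0/0.5649 = 99.14 s.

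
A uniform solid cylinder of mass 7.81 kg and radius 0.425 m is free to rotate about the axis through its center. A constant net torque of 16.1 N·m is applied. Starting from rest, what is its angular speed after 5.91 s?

I = ½MR² = (1/2)(7.81)(0.425)² = 0.7053 kg·m².
α = τ/I = 16.1/0.7053 = 22.83 rad/s².
ω = ω₀ + αt = 0 + (22.83)(5.91) = 134.9 rad/s.

ω ≈ 135 rad/s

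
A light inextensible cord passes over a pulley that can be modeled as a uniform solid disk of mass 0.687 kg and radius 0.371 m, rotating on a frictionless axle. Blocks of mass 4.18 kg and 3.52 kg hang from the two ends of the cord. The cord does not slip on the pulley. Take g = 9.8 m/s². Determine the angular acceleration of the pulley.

I = ½MR² = (1/2)(0.687)(0.371)² = 0.04728 kg·m².
Heavier block: m₁g − T₁ = m₁a. Lighter block: T₂ − m₂g = m₂a.
Pulley: (T₁ − T₂)R = Iα = I(a/R), so T₁ − T₂ = (I/R²)a = (1/2)M_p a = 0.3435·a.
Adding the three: (m₁ − m₂)g = (m₁ + m₂ + 0.3435)a, so a = (4.18 − 3.52)(9.8)/(4.18 + 3.52 + 0.3435) = 0.8041 m/s².
α = a/R = 0.8041/0.371 = 2.167 rad/s².

α ≈ 2.17 rad/s²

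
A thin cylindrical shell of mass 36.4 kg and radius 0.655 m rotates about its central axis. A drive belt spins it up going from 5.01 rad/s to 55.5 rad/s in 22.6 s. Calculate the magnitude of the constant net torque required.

I = MR² = (36.4)(0.655)² = 15.62 kg·m².
α = Δω/Δt = (55.5 − 5.01)/22.6 = 2.234 rad/s².
τ = Iα = (15.62)(2.234) = 34.89 N·m.

τ ≈ 34.9 N·m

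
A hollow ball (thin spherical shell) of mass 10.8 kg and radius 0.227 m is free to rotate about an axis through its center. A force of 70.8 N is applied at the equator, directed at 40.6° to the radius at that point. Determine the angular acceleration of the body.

α ≈ 28.2 rad/s²

I = (2/3)MR² = (2/3)(10.8)(0.227)² = 0.3710 kg·m².
Only the tangential component produces torque: τ = F R sinθ = (70.8)(0.227) sin 40.6° = 10.46 N·m.
From τ = Iα: α = 10.46/0.3710 = 28.19 rad/s².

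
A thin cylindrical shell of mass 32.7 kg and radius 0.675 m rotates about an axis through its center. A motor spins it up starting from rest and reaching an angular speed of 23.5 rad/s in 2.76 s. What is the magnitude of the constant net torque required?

I = MR² = (32.7)(0.675)² = 14.90 kg·m².
α = Δω/Δt = (23.5 − 0)/2.76 = 8.514 rad/s².
τ = Iα = (14.90)(8.514) = 126.9 N·m.

τ ≈ 127 N·m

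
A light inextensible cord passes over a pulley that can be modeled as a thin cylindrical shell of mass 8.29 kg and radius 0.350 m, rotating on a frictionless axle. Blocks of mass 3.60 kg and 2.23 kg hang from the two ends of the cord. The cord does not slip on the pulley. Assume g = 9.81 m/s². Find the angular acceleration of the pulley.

I = MR² = (8.29)(0.350)² = 1.016 kg·m².
Heavier block: m₁g − T₁ = m₁a. Lighter block: T₂ − m₂g = m₂a.
Pulley: (T₁ − T₂)R = Iα = I(a/R), so T₁ − T₂ = (I/R²)a = 1·M_p a = 8.290·a.
Adding the three: (m₁ − m₂)g = (m₁ + m₂ + 8.290)a, so a = (3.60 − 2.23)(9.81)/(3.60 + 2.23 + 8.290) = 0.9518 m/s².
α = a/R = 0.9518/0.350 = 2.719 rad/s².

α ≈ 2.72 rad/s²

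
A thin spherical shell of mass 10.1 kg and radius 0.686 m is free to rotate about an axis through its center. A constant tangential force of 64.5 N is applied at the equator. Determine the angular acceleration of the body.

I = (2/3)MR² = (2/3)(10.1)(0.686)² = 3.169 kg·m².
τ = F R = (64.5)(0.686) = 44.25 N·m.
Newton's second law for rotation, τ = Iα, gives α = τ/I = 44.25/3.169 = 13.96 rad/s².

α ≈ 14.0 rad/s²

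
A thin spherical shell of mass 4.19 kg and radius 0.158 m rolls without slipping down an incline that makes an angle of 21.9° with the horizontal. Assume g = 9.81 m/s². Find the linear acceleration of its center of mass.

Translation along the incline: Mg sinθ − f = Ma.
Rotation about the center: fR = Iα with I = (2/3)MR². No-slip gives a = αR, so f = (I/R²)a = (2/3)M a.
Substituting: Mg sinθ = (1 + 0.6667)Ma, so a = g sinθ/(1 + 0.6667) = (9.81) sin 21.9° / 1.667 = 2.195 m/s².

a ≈ 2.20 m/s²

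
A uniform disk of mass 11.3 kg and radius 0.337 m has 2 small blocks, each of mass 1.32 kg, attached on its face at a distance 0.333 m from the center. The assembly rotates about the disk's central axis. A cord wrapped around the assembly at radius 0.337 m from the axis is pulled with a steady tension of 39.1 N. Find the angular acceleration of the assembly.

α ≈ 14.1 rad/s²

I_disk = ½MR² = ½(11.3)(0.337)² = 0.6417 kg·m².
I_blocks = 2·m·r² = 2(1.32)(0.333)² = 0.2927 kg·m².
Total I = 0.9344 kg·m².
τ = F r = (39.1)(0.337) = 13.18 N·m.
α = τ/I = 13.18/0.9344 = 14.10 rad/s².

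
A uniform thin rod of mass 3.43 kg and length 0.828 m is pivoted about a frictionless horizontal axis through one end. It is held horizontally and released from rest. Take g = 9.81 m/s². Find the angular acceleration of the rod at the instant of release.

α ≈ 17.8 rad/s²

About the pivot, I = (1/3)ML² = (1/3)(3.43)(0.828)² = 0.7839 kg·m².
The weight acts at the center, a distance L/2 = 0.4140 m from the pivot; τ = Mg(L/2) = 13.93 N·m.
α = τ/I = 13.93/0.7839 = 17.77 rad/s².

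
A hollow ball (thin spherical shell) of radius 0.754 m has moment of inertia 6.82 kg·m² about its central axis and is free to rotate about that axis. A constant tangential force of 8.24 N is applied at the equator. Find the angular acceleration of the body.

τ = F R = (8.24)(0.754) = 6.213 N·m.
Newton's second law for rotation, τ = Iα, gives α = τ/I = 6.213/6.820 = 0.9110 rad/s².

α ≈ 0.911 rad/s²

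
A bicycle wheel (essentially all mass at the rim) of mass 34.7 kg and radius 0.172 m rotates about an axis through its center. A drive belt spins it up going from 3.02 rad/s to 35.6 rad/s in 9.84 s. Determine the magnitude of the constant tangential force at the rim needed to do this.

I = MR² = (34.7)(0.172)² = 1.027 kg·m².
α = Δω/Δt = (35.6 − 3.02)/9.84 = 3.311 rad/s².
The required torque is τ = Iα = (1.027)(3.311) = 3.399 N·m.
A tangential force at the rim gives τ = FR, so F = τ/R = 3.399/0.172 = 19.76 N.

F ≈ 19.8 N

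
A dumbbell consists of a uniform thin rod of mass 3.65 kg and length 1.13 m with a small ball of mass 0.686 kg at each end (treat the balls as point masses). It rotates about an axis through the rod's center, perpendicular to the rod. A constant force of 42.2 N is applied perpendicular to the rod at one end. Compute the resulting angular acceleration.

I_rod = (1/12)ML² = (1/12)(3.65)(1.13)² = 0.3884 kg·m².
I_balls = 2·m·(L/2)² = 2(0.686)(0.5650)² = 0.4380 kg·m².
Total I = 0.8264 kg·m².
τ = F·(L/2) = (42.2)(0.565) = 23.84 N·m.
α = τ/I = 23.84/0.8264 = 28.85 rad/s².

α ≈ 28.9 rad/s²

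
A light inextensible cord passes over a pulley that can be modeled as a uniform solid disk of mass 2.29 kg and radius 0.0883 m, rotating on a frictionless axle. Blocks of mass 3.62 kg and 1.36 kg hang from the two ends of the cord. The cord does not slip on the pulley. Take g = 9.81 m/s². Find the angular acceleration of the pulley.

I = ½MR² = (1/2)(2.29)(0.0883)² = 0.008927 kg·m².
Heavier block: m₁g − T₁ = m₁a. Lighter block: T₂ − m₂g = m₂a.
Pulley: (T₁ − T₂)R = Iα = I(a/R), so T₁ − T₂ = (I/R²)a = (1/2)M_p a = 1.145·a.
Adding the three: (m₁ − m₂)g = (m₁ + m₂ + 1.145)a, so a = (3.62 − 1.36)(9.81)/(3.62 + 1.36 + 1.145) = 3.620 m/s².
α = a/R = 3.620/0.0883 = 40.99 rad/s².

α ≈ 41.0 rad/s²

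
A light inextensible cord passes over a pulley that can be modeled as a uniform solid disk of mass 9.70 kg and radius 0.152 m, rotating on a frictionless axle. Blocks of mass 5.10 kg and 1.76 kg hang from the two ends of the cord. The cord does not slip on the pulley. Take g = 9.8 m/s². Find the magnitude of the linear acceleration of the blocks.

a ≈ 2.80 m/s²

I = ½MR² = (1/2)(9.70)(0.152)² = 0.1121 kg·m².
Heavier block: m₁g − T₁ = m₁a. Lighter block: T₂ − m₂g = m₂a.
Pulley: (T₁ − T₂)R = Iα = I(a/R), so T₁ − T₂ = (I/R²)a = (1/2)M_p a = 4.850·a.
Adding the three: (m₁ − m₂)g = (m₁ + m₂ + 4.850)a, so a = (5.10 − 1.76)(9.8)/(5.10 + 1.76 + 4.850) = 2.795 m/s².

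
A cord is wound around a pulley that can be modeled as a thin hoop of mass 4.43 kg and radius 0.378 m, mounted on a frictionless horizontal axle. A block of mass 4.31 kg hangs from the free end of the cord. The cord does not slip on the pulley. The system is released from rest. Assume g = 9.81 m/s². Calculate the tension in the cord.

T ≈ 21.4 N

I = MR² = (4.43)(0.378)² = 0.6330 kg·m².
Block: mg − T = ma. Pulley: TR = Iα. No-slip: a = αR, so T = (I/R²)a = 4.430·a.
Then mg = (m + 4.430)a, so a = (4.31)(9.81)/(4.31 + 4.430) = 4.838 m/s².
T = 4.430·a = 21.43 N.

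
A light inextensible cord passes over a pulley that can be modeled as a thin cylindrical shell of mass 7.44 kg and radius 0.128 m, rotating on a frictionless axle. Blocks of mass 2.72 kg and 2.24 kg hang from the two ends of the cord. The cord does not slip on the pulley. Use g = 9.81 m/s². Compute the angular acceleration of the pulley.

I = MR² = (7.44)(0.128)² = 0.1219 kg·m².
Heavier block: m₁g − T₁ = m₁a. Lighter block: T₂ − m₂g = m₂a.
Pulley: (T₁ − T₂)R = Iα = I(a/R), so T₁ − T₂ = (I/R²)a = 1·M_p a = 7.440·a.
Adding the three: (m₁ − m₂)g = (m₁ + m₂ + 7.440)a, so a = (2.72 − 2.24)(9.81)/(2.72 + 2.24 + 7.440) = 0.3797 m/s².
α = a/R = 0.3797/0.128 = 2.967 rad/s².

α ≈ 2.97 rad/s²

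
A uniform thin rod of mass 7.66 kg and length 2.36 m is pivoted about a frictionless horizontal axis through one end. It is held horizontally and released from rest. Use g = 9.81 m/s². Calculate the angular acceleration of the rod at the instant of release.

α ≈ 6.24 rad/s²

About the pivot, I = (1/3)ML² = (1/3)(7.66)(2.36)² = 14.22 kg·m².
The weight acts at the center, a distance L/2 = 1.180 m from the pivot; τ = Mg(L/2) = 88.67 N·m.
α = τ/I = 88.67/14.22 = 6.235 rad/s².
(Equivalently α = (3g/(2L)) = 6.235 rad/s².)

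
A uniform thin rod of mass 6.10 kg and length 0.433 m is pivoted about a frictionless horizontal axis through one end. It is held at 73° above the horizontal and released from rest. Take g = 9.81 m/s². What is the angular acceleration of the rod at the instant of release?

About the pivot, I = (1/3)ML² = (1/3)(6.10)(0.433)² = 0.3812 kg·m².
The weight acts at the center, a distance L/2 = 0.2165 m from the pivot; τ = Mg(L/2) cos 73° = 3.788 N·m.
α = τ/I = 3.788/0.3812 = 9.936 rad/s².

α ≈ 9.94 rad/s²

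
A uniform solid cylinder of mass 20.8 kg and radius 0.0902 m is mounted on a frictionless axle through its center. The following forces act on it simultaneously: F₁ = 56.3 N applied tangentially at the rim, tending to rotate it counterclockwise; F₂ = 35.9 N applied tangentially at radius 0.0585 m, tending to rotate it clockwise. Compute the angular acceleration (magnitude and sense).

α ≈ 35.2 rad/s², counterclockwise

I = ½MR² = (1/2)(20.8)(0.0902)² = 0.08461 kg·m².
Taking counterclockwise as positive: τ₁ = +(56.3)(0.0902) = +5.078 N·m; τ₂ = −(35.9)(0.0585) = −2.100 N·m.
Net torque τ = 2.978 N·m.
α = τ/I = 2.978/0.08461 = 35.20 rad/s².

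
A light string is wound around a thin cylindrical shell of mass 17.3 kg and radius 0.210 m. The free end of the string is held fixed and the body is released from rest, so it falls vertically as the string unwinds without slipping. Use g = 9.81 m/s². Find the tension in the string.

Translation: Mg − T = Ma. Rotation about the center: TR = Iα with I = MR².
With a = αR: T = (I/R²)a = M a, so Mg = (1 + 1.000)Ma.
a = g/(1 + 1.000) = 9.81/2.000 = 4.905 m/s².
T = 1.000·M·a = (1.000)(17.3)(4.905) = 84.86 N.

T ≈ 84.9 N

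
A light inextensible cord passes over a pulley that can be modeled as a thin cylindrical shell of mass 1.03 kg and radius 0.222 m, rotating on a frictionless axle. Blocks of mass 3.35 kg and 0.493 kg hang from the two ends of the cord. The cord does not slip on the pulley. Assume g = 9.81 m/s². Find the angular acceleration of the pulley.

I = MR² = (1.03)(0.222)² = 0.05076 kg·m².
Heavier block: m₁g − T₁ = m₁a. Lighter block: T₂ − m₂g = m₂a.
Pulley: (T₁ − T₂)R = Iα = I(a/R), so T₁ − T₂ = (I/R²)a = 1·M_p a = 1.030·a.
Adding the three: (m₁ − m₂)g = (m₁ + m₂ + 1.030)a, so a = (3.35 − 0.493)(9.81)/(3.35 + 0.493 + 1.030) = 5.752 m/s².
α = a/R = 5.752/0.222 = 25.91 rad/s².

α ≈ 25.9 rad/s²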